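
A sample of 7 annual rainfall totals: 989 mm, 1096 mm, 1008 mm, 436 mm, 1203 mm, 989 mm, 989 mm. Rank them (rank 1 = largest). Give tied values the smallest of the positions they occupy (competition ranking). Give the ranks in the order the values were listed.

Sorted (descending): 1203, 1096, 1008, 989, 989, 989, 436
The 3 values of 989 occupy positions 4–6 → each gets rank 4.

4, 2, 3, 7, 1, 4, 4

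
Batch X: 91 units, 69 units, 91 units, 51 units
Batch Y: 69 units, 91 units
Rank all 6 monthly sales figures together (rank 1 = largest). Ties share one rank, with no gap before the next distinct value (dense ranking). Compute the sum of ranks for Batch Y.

3

Sorted (descending): 91, 91, 91, 69, 69, 51
The 3 values of 91 share dense rank 1.
The 2 values of 69 share dense rank 2.
Remaining distinct values take the next consecutive integers.
Batch Y values → pooled ranks: 69→2, 91→1
Rank sum = 2 + 1 = 3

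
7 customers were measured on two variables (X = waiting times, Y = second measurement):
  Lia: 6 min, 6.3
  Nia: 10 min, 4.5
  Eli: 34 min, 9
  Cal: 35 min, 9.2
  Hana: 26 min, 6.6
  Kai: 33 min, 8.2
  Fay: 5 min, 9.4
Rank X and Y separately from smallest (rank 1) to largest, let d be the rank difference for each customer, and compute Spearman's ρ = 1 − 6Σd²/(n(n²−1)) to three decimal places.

Ranks of variable 1: 2, 3, 6, 7, 4, 5, 1
Ranks of variable 2: 2, 1, 5, 6, 3, 4, 7
d = r₁ − r₂: 0, 2, 1, 1, 1, 1, -6
d²: 0, 4, 1, 1, 1, 1, 36; Σd² = 44
ρ = 1 − 6·44/(7·48) = 1 − 264/336 = 0.214

0.214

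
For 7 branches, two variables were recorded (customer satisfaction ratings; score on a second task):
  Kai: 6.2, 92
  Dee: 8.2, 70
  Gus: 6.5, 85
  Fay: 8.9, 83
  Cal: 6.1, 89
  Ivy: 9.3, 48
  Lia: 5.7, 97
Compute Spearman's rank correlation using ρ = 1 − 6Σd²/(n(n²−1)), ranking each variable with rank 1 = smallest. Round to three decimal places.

-0.929

Ranks of variable 1: 3, 5, 4, 6, 2, 7, 1
Ranks of variable 2: 6, 2, 4, 3, 5, 1, 7
d = r₁ − r₂: -3, 3, 0, 3, -3, 6, -6
d²: 9, 9, 0, 9, 9, 36, 36; Σd² = 108
ρ = 1 − 6·108/(7·48) = 1 − 648/336 = -0.929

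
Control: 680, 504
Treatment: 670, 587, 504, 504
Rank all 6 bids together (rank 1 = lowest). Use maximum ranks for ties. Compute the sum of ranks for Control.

9

Sorted (ascending): 504, 504, 504, 587, 670, 680
The 3 values of 504 occupy positions 1–3 → each gets rank 3.
Control values → pooled ranks: 680→6, 504→3
Rank sum = 6 + 3 = 9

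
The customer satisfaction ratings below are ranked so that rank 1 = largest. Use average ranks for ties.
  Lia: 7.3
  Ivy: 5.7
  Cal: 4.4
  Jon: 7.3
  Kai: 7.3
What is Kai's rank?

Sorted (descending): 7.3, 7.3, 7.3, 5.7, 4.4
The 3 values of 7.3 occupy positions 1–3 → average rank 2.
Kai has value 7.3 → rank 2.

2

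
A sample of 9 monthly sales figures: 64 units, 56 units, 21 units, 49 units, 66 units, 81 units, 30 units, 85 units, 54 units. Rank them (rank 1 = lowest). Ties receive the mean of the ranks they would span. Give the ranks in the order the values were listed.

6, 5, 1, 3, 7, 8, 2, 9, 4

Sorted (ascending): 21, 30, 49, 54, 56, 64, 66, 81, 85
No ties — each value takes its position as its rank.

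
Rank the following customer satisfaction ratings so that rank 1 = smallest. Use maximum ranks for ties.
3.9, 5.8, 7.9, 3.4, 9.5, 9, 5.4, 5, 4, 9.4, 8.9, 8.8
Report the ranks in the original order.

Sorted (ascending): 3.4, 3.9, 4, 5, 5.4, 5.8, 7.9, 8.8, 8.9, 9, 9.4, 9.5
No ties — each value takes its position as its rank.

2, 6, 7, 1, 12, 10, 5, 4, 3, 11, 9, 8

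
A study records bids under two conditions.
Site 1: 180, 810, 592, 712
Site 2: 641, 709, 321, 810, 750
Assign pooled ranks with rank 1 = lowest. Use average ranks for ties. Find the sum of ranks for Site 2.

26.5

Sorted (ascending): 180, 321, 592, 641, 709, 712, 750, 810, 810
The 2 values of 810 occupy positions 8–9 → average rank (8+9)/2 = 8.5.
Site 2 values → pooled ranks: 641→4, 709→5, 321→2, 810→8.5, 750→7
Rank sum = 4 + 5 + 2 + 8.5 + 7 = 26.5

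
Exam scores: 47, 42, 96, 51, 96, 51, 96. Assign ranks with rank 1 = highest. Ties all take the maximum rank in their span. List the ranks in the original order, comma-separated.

6, 7, 3, 5, 3, 5, 3

Sorted (descending): 96, 96, 96, 51, 51, 47, 42
The 3 values of 96 occupy positions 1–3 → each gets rank 3.
The 2 values of 51 occupy positions 4–5 → each gets rank 5.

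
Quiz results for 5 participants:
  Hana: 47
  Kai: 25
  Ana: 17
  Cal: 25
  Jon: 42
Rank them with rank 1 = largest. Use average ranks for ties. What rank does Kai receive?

Sorted (descending): 47, 42, 25, 25, 17
The 2 values of 25 occupy positions 3–4 → average rank (3+4)/2 = 3.5.
Kai has value 25 → rank 3.5.

3.5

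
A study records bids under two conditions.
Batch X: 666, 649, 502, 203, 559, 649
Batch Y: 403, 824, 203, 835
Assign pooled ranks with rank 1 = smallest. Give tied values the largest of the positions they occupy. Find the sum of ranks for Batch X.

33

Sorted (ascending): 203, 203, 403, 502, 559, 649, 649, 666, 824, 835
The 2 values of 203 occupy positions 1–2 → each gets rank 2.
The 2 values of 649 occupy positions 6–7 → each gets rank 7.
Batch X values → pooled ranks: 666→8, 649→7, 502→4, 203→2, 559→5, 649→7
Rank sum = 8 + 7 + 4 + 2 + 5 + 7 = 33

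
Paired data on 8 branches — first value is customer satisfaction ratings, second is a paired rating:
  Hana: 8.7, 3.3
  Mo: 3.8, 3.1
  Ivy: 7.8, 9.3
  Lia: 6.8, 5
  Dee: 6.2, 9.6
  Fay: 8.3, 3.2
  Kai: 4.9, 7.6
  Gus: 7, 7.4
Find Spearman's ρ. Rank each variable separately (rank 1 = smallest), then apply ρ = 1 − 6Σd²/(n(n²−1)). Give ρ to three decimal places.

-0.095

Ranks of variable 1: 8, 1, 6, 4, 3, 7, 2, 5
Ranks of variable 2: 3, 1, 7, 4, 8, 2, 6, 5
d = r₁ − r₂: 5, 0, -1, 0, -5, 5, -4, 0
d²: 25, 0, 1, 0, 25, 25, 16, 0; Σd² = 92
ρ = 1 − 6·92/(8·63) = 1 − 552/504 = -0.095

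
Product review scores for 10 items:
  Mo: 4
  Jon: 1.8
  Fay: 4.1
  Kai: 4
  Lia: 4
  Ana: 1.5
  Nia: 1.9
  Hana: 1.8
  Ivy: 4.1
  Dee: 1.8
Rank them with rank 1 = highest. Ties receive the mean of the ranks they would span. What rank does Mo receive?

4

Sorted (descending): 4.1, 4.1, 4, 4, 4, 1.9, 1.8, 1.8, 1.8, 1.5
The 2 values of 4.1 occupy positions 1–2 → average rank (1+2)/2 = 1.5.
The 3 values of 4 occupy positions 3–5 → average rank 4.
The 3 values of 1.8 occupy positions 7–9 → average rank 8.
Mo has value 4 → rank 4.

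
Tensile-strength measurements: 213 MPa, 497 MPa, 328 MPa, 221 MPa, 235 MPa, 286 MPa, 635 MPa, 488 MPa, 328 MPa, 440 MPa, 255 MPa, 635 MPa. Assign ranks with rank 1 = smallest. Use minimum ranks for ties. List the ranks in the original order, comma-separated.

Sorted (ascending): 213, 221, 235, 255, 286, 328, 328, 440, 488, 497, 635, 635
The 2 values of 328 occupy positions 6–7 → each gets rank 6.
The 2 values of 635 occupy positions 11–12 → each gets rank 11.

1, 10, 6, 2, 3, 5, 11, 9, 6, 8, 4, 11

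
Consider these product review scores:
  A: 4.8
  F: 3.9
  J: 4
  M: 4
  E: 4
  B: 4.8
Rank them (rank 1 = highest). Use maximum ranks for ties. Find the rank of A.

2

Sorted (descending): 4.8, 4.8, 4, 4, 4, 3.9
The 2 values of 4.8 occupy positions 1–2 → each gets rank 2.
The 3 values of 4 occupy positions 3–5 → each gets rank 5.
A has value 4.8 → rank 2.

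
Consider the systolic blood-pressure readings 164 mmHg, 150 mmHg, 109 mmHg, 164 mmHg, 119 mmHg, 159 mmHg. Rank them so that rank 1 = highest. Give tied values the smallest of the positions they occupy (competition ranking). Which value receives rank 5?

Sorted (descending): 164, 164, 159, 150, 119, 109
The 2 values of 164 occupy positions 1–2 → each gets rank 1.
Rank 5 → value 119.

119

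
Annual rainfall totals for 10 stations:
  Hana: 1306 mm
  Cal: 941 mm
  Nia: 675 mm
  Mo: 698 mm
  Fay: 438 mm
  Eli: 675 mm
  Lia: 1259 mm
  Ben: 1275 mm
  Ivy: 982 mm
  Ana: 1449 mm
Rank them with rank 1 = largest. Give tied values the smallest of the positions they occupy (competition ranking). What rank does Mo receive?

Sorted (descending): 1449, 1306, 1275, 1259, 982, 941, 698, 675, 675, 438
The 2 values of 675 occupy positions 8–9 → each gets rank 8.
Mo has value 698 mm → rank 7.

7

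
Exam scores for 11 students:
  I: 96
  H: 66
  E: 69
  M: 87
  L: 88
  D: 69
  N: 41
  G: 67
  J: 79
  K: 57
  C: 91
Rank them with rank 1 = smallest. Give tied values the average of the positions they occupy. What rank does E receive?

5.5

Sorted (ascending): 41, 57, 66, 67, 69, 69, 79, 87, 88, 91, 96
The 2 values of 69 occupy positions 5–6 → average rank (5+6)/2 = 5.5.
E has value 69 → rank 5.5.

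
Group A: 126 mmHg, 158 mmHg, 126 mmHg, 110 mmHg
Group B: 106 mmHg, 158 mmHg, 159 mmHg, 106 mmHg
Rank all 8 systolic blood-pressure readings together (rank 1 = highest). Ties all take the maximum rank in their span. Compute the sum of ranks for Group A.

19

Sorted (descending): 159, 158, 158, 126, 126, 110, 106, 106
The 2 values of 158 occupy positions 2–3 → each gets rank 3.
The 2 values of 126 occupy positions 4–5 → each gets rank 5.
The 2 values of 106 occupy positions 7–8 → each gets rank 8.
Group A values → pooled ranks: 126→5, 158→3, 126→5, 110→6
Rank sum = 5 + 3 + 5 + 6 = 19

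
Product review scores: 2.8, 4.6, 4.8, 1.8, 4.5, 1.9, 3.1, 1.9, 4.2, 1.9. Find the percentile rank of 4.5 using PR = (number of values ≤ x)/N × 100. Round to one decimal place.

80.0

N = 10.
Strictly below 4.5: 7. Equal to 4.5: 1.
PR = 8/10 × 100 = 80.0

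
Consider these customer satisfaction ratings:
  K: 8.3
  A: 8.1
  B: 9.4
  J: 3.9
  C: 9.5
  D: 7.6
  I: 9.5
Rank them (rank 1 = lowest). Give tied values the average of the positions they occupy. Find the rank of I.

6.5

Sorted (ascending): 3.9, 7.6, 8.1, 8.3, 9.4, 9.5, 9.5
The 2 values of 9.5 occupy positions 6–7 → average rank (6+7)/2 = 6.5.
I has value 9.5 → rank 6.5.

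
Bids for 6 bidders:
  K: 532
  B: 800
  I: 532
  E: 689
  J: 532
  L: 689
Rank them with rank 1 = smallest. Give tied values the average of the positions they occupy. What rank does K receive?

2

Sorted (ascending): 532, 532, 532, 689, 689, 800
The 3 values of 532 occupy positions 1–3 → average rank 2.
The 2 values of 689 occupy positions 4–5 → average rank (4+5)/2 = 4.5.
K has value 532 → rank 2.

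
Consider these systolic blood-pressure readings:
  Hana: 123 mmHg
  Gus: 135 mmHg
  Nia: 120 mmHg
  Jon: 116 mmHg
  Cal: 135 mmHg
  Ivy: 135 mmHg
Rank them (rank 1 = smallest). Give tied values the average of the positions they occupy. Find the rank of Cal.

5

Sorted (ascending): 116, 120, 123, 135, 135, 135
The 3 values of 135 occupy positions 4–6 → average rank 5.
Cal has value 135 mmHg → rank 5.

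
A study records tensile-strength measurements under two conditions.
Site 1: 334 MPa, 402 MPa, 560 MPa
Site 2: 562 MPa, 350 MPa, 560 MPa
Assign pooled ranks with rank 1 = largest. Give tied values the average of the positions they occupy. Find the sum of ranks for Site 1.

12.5

Sorted (descending): 562, 560, 560, 402, 350, 334
The 2 values of 560 occupy positions 2–3 → average rank (2+3)/2 = 2.5.
Site 1 values → pooled ranks: 334→6, 402→4, 560→2.5
Rank sum = 6 + 4 + 2.5 = 12.5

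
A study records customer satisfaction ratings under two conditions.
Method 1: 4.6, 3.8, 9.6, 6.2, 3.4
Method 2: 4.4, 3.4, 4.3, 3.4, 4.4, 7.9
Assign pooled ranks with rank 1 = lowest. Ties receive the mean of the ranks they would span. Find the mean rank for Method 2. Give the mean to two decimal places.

Sorted (ascending): 3.4, 3.4, 3.4, 3.8, 4.3, 4.4, 4.4, 4.6, 6.2, 7.9, 9.6
The 3 values of 3.4 occupy positions 1–3 → average rank 2.
The 2 values of 4.4 occupy positions 6–7 → average rank (6+7)/2 = 6.5.
Method 2 values → pooled ranks: 4.4→6.5, 3.4→2, 4.3→5, 3.4→2, 4.4→6.5, 7.9→10
Mean rank = (6.5 + 2 + 5 + 2 + 6.5 + 10) / 6 = 5.33

5.33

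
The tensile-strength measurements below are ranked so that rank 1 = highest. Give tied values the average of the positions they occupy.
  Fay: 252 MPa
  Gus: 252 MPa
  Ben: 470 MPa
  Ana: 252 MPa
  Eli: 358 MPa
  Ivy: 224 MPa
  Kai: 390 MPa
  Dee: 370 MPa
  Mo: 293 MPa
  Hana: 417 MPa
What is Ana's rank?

8

Sorted (descending): 470, 417, 390, 370, 358, 293, 252, 252, 252, 224
The 3 values of 252 occupy positions 7–9 → average rank 8.
Ana has value 252 MPa → rank 8.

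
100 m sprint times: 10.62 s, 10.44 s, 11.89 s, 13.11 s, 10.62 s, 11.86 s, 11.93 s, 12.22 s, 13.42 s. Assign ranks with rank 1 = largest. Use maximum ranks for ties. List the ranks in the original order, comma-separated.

Sorted (descending): 13.42, 13.11, 12.22, 11.93, 11.89, 11.86, 10.62, 10.62, 10.44
The 2 values of 10.62 occupy positions 7–8 → each gets rank 8.

8, 9, 5, 2, 8, 6, 4, 3, 1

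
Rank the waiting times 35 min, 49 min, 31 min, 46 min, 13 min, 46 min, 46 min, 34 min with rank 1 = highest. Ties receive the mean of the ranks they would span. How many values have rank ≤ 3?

Sorted (descending): 49, 46, 46, 46, 35, 34, 31, 13
The 3 values of 46 occupy positions 2–4 → average rank 3.
Ranks ≤ 3: {1, 3, 3, 3} → 4 values.

4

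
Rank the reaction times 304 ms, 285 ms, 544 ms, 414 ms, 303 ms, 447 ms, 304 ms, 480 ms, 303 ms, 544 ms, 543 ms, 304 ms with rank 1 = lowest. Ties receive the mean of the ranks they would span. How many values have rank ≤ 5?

Sorted (ascending): 285, 303, 303, 304, 304, 304, 414, 447, 480, 543, 544, 544
The 2 values of 303 occupy positions 2–3 → average rank (2+3)/2 = 2.5.
The 3 values of 304 occupy positions 4–6 → average rank 5.
The 2 values of 544 occupy positions 11–12 → average rank (11+12)/2 = 11.5.
Ranks ≤ 5: {1, 2.5, 2.5, 5, 5, 5} → 6 values.

6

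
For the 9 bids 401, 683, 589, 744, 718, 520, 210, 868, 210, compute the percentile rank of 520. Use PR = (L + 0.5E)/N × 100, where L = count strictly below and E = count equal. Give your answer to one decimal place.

N = 9.
Strictly below 520: 3. Equal to 520: 1.
PR = (3 + 0.5·1)/9 × 100 = 38.9

38.9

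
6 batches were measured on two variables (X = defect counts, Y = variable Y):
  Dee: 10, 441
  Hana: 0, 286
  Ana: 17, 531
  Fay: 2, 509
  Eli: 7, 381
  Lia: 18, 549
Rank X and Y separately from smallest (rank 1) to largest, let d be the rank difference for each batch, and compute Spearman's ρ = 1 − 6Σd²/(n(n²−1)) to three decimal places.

0.829

Ranks of variable 1: 4, 1, 5, 2, 3, 6
Ranks of variable 2: 3, 1, 5, 4, 2, 6
d = r₁ − r₂: 1, 0, 0, -2, 1, 0
d²: 1, 0, 0, 4, 1, 0; Σd² = 6
ρ = 1 − 6·6/(6·35) = 1 − 36/210 = 0.829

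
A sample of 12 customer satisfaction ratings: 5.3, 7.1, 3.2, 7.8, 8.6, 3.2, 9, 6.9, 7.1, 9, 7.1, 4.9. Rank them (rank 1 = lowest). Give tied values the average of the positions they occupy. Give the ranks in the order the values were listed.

4, 7, 1.5, 9, 10, 1.5, 11.5, 5, 7, 11.5, 7, 3

Sorted (ascending): 3.2, 3.2, 4.9, 5.3, 6.9, 7.1, 7.1, 7.1, 7.8, 8.6, 9, 9
The 2 values of 3.2 occupy positions 1–2 → average rank (1+2)/2 = 1.5.
The 3 values of 7.1 occupy positions 6–8 → average rank 7.
The 2 values of 9 occupy positions 11–12 → average rank (11+12)/2 = 11.5.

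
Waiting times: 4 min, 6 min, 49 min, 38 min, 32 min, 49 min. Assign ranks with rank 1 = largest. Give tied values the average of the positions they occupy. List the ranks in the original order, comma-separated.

6, 5, 1.5, 3, 4, 1.5

Sorted (descending): 49, 49, 38, 32, 6, 4
The 2 values of 49 occupy positions 1–2 → average rank (1+2)/2 = 1.5.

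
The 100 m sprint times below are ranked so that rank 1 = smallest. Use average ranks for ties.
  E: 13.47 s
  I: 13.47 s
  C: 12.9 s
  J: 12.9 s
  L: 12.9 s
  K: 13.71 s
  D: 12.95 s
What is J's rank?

2

Sorted (ascending): 12.9, 12.9, 12.9, 12.95, 13.47, 13.47, 13.71
The 3 values of 12.9 occupy positions 1–3 → average rank 2.
The 2 values of 13.47 occupy positions 5–6 → average rank (5+6)/2 = 5.5.
J has value 12.9 s → rank 2.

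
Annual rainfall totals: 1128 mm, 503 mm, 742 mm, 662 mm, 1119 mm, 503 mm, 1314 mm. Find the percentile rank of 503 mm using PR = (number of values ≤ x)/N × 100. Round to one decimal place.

N = 7.
Strictly below 503: 0. Equal to 503: 2.
PR = 2/7 × 100 = 28.6

28.6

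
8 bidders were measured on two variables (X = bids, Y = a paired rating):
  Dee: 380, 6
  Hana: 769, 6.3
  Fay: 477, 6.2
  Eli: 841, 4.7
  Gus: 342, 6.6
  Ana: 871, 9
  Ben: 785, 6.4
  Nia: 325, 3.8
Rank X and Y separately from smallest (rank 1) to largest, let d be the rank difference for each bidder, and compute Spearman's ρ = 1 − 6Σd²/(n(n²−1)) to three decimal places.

Ranks of variable 1: 3, 5, 4, 7, 2, 8, 6, 1
Ranks of variable 2: 3, 5, 4, 2, 7, 8, 6, 1
d = r₁ − r₂: 0, 0, 0, 5, -5, 0, 0, 0
d²: 0, 0, 0, 25, 25, 0, 0, 0; Σd² = 50
ρ = 1 − 6·50/(8·63) = 1 − 300/504 = 0.405

0.405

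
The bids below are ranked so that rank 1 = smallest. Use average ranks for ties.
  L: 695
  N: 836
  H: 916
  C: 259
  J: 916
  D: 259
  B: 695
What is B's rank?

Sorted (ascending): 259, 259, 695, 695, 836, 916, 916
The 2 values of 259 occupy positions 1–2 → average rank (1+2)/2 = 1.5.
The 2 values of 695 occupy positions 3–4 → average rank (3+4)/2 = 3.5.
The 2 values of 916 occupy positions 6–7 → average rank (6+7)/2 = 6.5.
B has value 695 → rank 3.5.

3.5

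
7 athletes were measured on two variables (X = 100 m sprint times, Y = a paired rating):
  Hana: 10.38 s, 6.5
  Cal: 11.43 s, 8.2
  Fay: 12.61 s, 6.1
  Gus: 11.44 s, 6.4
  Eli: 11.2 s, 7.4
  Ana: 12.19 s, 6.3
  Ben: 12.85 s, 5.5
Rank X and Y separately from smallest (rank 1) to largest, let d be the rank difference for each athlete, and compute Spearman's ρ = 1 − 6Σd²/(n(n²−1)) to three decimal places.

-0.857

Ranks of variable 1: 1, 3, 6, 4, 2, 5, 7
Ranks of variable 2: 5, 7, 2, 4, 6, 3, 1
d = r₁ − r₂: -4, -4, 4, 0, -4, 2, 6
d²: 16, 16, 16, 0, 16, 4, 36; Σd² = 104
ρ = 1 − 6·104/(7·48) = 1 − 624/336 = -0.857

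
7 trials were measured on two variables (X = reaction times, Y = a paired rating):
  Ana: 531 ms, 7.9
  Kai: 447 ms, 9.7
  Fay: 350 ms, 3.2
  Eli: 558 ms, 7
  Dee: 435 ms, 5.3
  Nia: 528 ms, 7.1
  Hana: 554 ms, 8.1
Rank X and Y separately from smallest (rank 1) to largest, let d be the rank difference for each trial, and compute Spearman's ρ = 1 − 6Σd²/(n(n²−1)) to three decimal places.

0.429

Ranks of variable 1: 5, 3, 1, 7, 2, 4, 6
Ranks of variable 2: 5, 7, 1, 3, 2, 4, 6
d = r₁ − r₂: 0, -4, 0, 4, 0, 0, 0
d²: 0, 16, 0, 16, 0, 0, 0; Σd² = 32
ρ = 1 − 6·32/(7·48) = 1 − 192/336 = 0.429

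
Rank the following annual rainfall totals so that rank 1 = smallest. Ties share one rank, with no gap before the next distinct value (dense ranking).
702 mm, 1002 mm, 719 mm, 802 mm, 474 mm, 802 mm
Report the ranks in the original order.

Sorted (ascending): 474, 702, 719, 802, 802, 1002
The 2 values of 802 share dense rank 4.
Remaining distinct values take the next consecutive integers.

2, 5, 3, 4, 1, 4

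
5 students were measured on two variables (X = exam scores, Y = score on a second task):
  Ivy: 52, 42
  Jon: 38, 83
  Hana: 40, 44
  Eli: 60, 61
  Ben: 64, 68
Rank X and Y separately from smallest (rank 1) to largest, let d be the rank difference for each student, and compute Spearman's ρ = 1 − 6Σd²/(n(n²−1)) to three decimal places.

-0.100

Ranks of variable 1: 3, 1, 2, 4, 5
Ranks of variable 2: 1, 5, 2, 3, 4
d = r₁ − r₂: 2, -4, 0, 1, 1
d²: 4, 16, 0, 1, 1; Σd² = 22
ρ = 1 − 6·22/(5·24) = 1 − 132/120 = -0.100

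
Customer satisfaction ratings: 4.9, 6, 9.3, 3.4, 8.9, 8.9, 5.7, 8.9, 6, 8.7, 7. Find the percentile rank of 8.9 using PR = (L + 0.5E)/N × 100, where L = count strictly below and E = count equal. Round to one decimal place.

77.3

N = 11.
Strictly below 8.9: 7. Equal to 8.9: 3.
PR = (7 + 0.5·3)/11 × 100 = 77.3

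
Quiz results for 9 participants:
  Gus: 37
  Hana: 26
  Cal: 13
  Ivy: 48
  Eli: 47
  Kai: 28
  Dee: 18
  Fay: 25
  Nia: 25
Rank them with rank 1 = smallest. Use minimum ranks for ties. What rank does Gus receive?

Sorted (ascending): 13, 18, 25, 25, 26, 28, 37, 47, 48
The 2 values of 25 occupy positions 3–4 → each gets rank 3.
Gus has value 37 → rank 7.

7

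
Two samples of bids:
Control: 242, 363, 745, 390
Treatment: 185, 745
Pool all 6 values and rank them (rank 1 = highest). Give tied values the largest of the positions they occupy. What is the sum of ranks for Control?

Sorted (descending): 745, 745, 390, 363, 242, 185
The 2 values of 745 occupy positions 1–2 → each gets rank 2.
Control values → pooled ranks: 242→5, 363→4, 745→2, 390→3
Rank sum = 5 + 4 + 2 + 3 = 14

14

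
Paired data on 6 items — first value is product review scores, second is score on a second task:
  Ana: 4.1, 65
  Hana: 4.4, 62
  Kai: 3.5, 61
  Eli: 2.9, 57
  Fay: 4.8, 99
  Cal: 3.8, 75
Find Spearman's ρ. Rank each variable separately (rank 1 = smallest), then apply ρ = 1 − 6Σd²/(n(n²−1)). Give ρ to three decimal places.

0.771

Ranks of variable 1: 4, 5, 2, 1, 6, 3
Ranks of variable 2: 4, 3, 2, 1, 6, 5
d = r₁ − r₂: 0, 2, 0, 0, 0, -2
d²: 0, 4, 0, 0, 0, 4; Σd² = 8
ρ = 1 − 6·8/(6·35) = 1 − 48/210 = 0.771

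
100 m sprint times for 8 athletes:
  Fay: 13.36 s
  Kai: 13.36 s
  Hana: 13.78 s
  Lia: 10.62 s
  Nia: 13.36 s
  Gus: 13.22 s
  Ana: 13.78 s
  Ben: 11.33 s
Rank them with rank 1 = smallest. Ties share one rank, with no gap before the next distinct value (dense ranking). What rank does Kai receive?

4

Sorted (ascending): 10.62, 11.33, 13.22, 13.36, 13.36, 13.36, 13.78, 13.78
The 3 values of 13.36 share dense rank 4.
The 2 values of 13.78 share dense rank 5.
Remaining distinct values take the next consecutive integers.
Kai has value 13.36 s → rank 4.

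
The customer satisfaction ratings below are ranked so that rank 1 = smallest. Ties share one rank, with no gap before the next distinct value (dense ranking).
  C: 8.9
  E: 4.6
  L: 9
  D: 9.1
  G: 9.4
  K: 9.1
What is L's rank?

Sorted (ascending): 4.6, 8.9, 9, 9.1, 9.1, 9.4
The 2 values of 9.1 share dense rank 4.
Remaining distinct values take the next consecutive integers.
L has value 9 → rank 3.

3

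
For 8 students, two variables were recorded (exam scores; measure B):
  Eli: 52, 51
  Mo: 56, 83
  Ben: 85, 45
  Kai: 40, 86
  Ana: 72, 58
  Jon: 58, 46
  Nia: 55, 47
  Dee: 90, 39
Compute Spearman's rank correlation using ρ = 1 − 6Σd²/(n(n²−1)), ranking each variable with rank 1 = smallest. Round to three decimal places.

Ranks of variable 1: 2, 4, 7, 1, 6, 5, 3, 8
Ranks of variable 2: 5, 7, 2, 8, 6, 3, 4, 1
d = r₁ − r₂: -3, -3, 5, -7, 0, 2, -1, 7
d²: 9, 9, 25, 49, 0, 4, 1, 49; Σd² = 146
ρ = 1 − 6·146/(8·63) = 1 − 876/504 = -0.738

-0.738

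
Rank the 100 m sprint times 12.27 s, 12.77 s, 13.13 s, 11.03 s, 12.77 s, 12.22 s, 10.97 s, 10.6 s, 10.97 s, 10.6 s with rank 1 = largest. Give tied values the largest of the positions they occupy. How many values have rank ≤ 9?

Sorted (descending): 13.13, 12.77, 12.77, 12.27, 12.22, 11.03, 10.97, 10.97, 10.6, 10.6
The 2 values of 12.77 occupy positions 2–3 → each gets rank 3.
The 2 values of 10.97 occupy positions 7–8 → each gets rank 8.
The 2 values of 10.6 occupy positions 9–10 → each gets rank 10.
Ranks ≤ 9: {1, 3, 3, 4, 5, 6, 8, 8} → 8 values.

8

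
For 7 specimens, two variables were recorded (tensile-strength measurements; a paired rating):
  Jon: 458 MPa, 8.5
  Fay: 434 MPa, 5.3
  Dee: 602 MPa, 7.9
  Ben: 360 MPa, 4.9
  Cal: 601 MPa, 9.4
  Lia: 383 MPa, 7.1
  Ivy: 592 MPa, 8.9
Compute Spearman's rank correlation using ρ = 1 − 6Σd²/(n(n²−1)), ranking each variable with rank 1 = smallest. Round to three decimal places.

0.750

Ranks of variable 1: 4, 3, 7, 1, 6, 2, 5
Ranks of variable 2: 5, 2, 4, 1, 7, 3, 6
d = r₁ − r₂: -1, 1, 3, 0, -1, -1, -1
d²: 1, 1, 9, 0, 1, 1, 1; Σd² = 14
ρ = 1 − 6·14/(7·48) = 1 − 84/336 = 0.750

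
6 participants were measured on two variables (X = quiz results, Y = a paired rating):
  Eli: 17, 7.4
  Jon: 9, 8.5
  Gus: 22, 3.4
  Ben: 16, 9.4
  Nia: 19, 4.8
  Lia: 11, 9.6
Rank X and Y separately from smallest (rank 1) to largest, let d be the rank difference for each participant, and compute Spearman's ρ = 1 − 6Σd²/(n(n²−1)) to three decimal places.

Ranks of variable 1: 4, 1, 6, 3, 5, 2
Ranks of variable 2: 3, 4, 1, 5, 2, 6
d = r₁ − r₂: 1, -3, 5, -2, 3, -4
d²: 1, 9, 25, 4, 9, 16; Σd² = 64
ρ = 1 − 6·64/(6·35) = 1 − 384/210 = -0.829

-0.829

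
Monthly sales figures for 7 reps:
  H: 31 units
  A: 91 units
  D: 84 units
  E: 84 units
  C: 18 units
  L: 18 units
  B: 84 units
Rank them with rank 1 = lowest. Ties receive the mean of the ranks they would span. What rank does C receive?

Sorted (ascending): 18, 18, 31, 84, 84, 84, 91
The 2 values of 18 occupy positions 1–2 → average rank (1+2)/2 = 1.5.
The 3 values of 84 occupy positions 4–6 → average rank 5.
C has value 18 units → rank 1.5.

1.5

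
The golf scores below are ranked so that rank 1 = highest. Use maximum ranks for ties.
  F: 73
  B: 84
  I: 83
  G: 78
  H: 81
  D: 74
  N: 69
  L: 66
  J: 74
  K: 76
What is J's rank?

7

Sorted (descending): 84, 83, 81, 78, 76, 74, 74, 73, 69, 66
The 2 values of 74 occupy positions 6–7 → each gets rank 7.
J has value 74 → rank 7.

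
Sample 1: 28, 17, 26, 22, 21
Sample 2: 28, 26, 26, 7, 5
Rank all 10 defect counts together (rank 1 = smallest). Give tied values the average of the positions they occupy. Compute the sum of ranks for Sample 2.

Sorted (ascending): 5, 7, 17, 21, 22, 26, 26, 26, 28, 28
The 3 values of 26 occupy positions 6–8 → average rank 7.
The 2 values of 28 occupy positions 9–10 → average rank (9+10)/2 = 9.5.
Sample 2 values → pooled ranks: 28→9.5, 26→7, 26→7, 7→2, 5→1
Rank sum = 9.5 + 7 + 7 + 2 + 1 = 26.5

26.5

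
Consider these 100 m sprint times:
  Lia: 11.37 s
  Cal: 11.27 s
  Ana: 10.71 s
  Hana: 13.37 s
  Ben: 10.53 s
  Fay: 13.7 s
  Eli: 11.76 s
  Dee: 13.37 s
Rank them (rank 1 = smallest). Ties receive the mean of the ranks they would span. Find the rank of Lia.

Sorted (ascending): 10.53, 10.71, 11.27, 11.37, 11.76, 13.37, 13.37, 13.7
The 2 values of 13.37 occupy positions 6–7 → average rank (6+7)/2 = 6.5.
Lia has value 11.37 s → rank 4.

4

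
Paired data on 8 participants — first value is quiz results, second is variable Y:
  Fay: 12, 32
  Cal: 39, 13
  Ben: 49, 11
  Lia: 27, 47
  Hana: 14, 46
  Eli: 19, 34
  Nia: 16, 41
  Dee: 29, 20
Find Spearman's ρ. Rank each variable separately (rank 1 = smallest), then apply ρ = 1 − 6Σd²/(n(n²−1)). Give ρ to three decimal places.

-0.619

Ranks of variable 1: 1, 7, 8, 5, 2, 4, 3, 6
Ranks of variable 2: 4, 2, 1, 8, 7, 5, 6, 3
d = r₁ − r₂: -3, 5, 7, -3, -5, -1, -3, 3
d²: 9, 25, 49, 9, 25, 1, 9, 9; Σd² = 136
ρ = 1 − 6·136/(8·63) = 1 − 816/504 = -0.619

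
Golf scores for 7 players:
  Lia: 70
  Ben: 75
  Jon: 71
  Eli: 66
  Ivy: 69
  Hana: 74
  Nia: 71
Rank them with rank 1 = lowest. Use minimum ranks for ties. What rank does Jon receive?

4

Sorted (ascending): 66, 69, 70, 71, 71, 74, 75
The 2 values of 71 occupy positions 4–5 → each gets rank 4.
Jon has value 71 → rank 4.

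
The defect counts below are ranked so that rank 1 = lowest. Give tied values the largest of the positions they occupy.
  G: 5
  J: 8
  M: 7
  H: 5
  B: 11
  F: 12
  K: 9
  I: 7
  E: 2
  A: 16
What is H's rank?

3

Sorted (ascending): 2, 5, 5, 7, 7, 8, 9, 11, 12, 16
The 2 values of 5 occupy positions 2–3 → each gets rank 3.
The 2 values of 7 occupy positions 4–5 → each gets rank 5.
H has value 5 → rank 3.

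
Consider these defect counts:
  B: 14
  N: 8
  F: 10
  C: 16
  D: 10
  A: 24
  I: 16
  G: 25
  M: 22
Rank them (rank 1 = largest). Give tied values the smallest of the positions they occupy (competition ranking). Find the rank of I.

4

Sorted (descending): 25, 24, 22, 16, 16, 14, 10, 10, 8
The 2 values of 16 occupy positions 4–5 → each gets rank 4.
The 2 values of 10 occupy positions 7–8 → each gets rank 7.
I has value 16 → rank 4.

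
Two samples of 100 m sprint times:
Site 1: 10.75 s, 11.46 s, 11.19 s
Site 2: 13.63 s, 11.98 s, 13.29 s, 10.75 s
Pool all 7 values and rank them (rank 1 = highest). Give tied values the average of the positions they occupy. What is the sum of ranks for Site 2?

12.5

Sorted (descending): 13.63, 13.29, 11.98, 11.46, 11.19, 10.75, 10.75
The 2 values of 10.75 occupy positions 6–7 → average rank (6+7)/2 = 6.5.
Site 2 values → pooled ranks: 13.63→1, 11.98→3, 13.29→2, 10.75→6.5
Rank sum = 1 + 3 + 2 + 6.5 = 12.5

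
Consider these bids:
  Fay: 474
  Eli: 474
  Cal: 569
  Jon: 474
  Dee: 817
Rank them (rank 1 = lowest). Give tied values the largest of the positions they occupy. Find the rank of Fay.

3

Sorted (ascending): 474, 474, 474, 569, 817
The 3 values of 474 occupy positions 1–3 → each gets rank 3.
Fay has value 474 → rank 3.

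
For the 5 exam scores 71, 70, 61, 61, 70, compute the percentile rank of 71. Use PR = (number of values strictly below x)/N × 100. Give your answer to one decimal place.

N = 5.
Strictly below 71: 4. Equal to 71: 1.
PR = 4/5 × 100 = 80.0

80.0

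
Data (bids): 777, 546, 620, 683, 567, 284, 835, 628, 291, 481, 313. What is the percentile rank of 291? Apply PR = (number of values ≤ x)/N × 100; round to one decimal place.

N = 11.
Strictly below 291: 1. Equal to 291: 1.
PR = 2/11 × 100 = 18.2

18.2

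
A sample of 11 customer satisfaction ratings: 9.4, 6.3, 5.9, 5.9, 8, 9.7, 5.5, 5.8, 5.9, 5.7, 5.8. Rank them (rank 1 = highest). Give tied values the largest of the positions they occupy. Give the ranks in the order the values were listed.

2, 4, 7, 7, 3, 1, 11, 9, 7, 10, 9

Sorted (descending): 9.7, 9.4, 8, 6.3, 5.9, 5.9, 5.9, 5.8, 5.8, 5.7, 5.5
The 3 values of 5.9 occupy positions 5–7 → each gets rank 7.
The 2 values of 5.8 occupy positions 8–9 → each gets rank 9.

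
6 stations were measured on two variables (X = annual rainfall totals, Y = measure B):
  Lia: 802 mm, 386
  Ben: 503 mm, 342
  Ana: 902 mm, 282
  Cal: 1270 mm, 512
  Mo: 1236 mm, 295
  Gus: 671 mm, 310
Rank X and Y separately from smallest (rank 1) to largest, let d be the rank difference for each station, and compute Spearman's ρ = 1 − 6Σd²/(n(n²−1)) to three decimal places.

Ranks of variable 1: 3, 1, 4, 6, 5, 2
Ranks of variable 2: 5, 4, 1, 6, 2, 3
d = r₁ − r₂: -2, -3, 3, 0, 3, -1
d²: 4, 9, 9, 0, 9, 1; Σd² = 32
ρ = 1 − 6·32/(6·35) = 1 − 192/210 = 0.086

0.086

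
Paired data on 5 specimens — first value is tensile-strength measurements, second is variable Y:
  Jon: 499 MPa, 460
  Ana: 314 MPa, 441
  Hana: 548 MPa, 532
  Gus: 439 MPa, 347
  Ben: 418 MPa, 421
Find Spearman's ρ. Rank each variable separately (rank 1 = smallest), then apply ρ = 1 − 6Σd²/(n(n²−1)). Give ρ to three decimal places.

Ranks of variable 1: 4, 1, 5, 3, 2
Ranks of variable 2: 4, 3, 5, 1, 2
d = r₁ − r₂: 0, -2, 0, 2, 0
d²: 0, 4, 0, 4, 0; Σd² = 8
ρ = 1 − 6·8/(5·24) = 1 − 48/120 = 0.600

0.600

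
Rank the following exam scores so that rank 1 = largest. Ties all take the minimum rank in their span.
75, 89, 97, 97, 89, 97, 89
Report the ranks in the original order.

Sorted (descending): 97, 97, 97, 89, 89, 89, 75
The 3 values of 97 occupy positions 1–3 → each gets rank 1.
The 3 values of 89 occupy positions 4–6 → each gets rank 4.

7, 4, 1, 1, 4, 1, 4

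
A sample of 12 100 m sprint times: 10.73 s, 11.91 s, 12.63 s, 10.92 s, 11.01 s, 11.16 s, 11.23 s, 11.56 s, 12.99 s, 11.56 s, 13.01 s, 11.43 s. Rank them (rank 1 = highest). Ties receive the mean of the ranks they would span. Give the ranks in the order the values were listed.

Sorted (descending): 13.01, 12.99, 12.63, 11.91, 11.56, 11.56, 11.43, 11.23, 11.16, 11.01, 10.92, 10.73
The 2 values of 11.56 occupy positions 5–6 → average rank (5+6)/2 = 5.5.

12, 4, 3, 11, 10, 9, 8, 5.5, 2, 5.5, 1, 7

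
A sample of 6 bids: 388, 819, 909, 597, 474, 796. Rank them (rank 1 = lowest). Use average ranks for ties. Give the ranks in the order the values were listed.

Sorted (ascending): 388, 474, 597, 796, 819, 909
No ties — each value takes its position as its rank.

1, 5, 6, 3, 2, 4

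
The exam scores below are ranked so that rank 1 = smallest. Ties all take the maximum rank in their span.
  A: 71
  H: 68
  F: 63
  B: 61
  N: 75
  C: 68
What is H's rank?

Sorted (ascending): 61, 63, 68, 68, 71, 75
The 2 values of 68 occupy positions 3–4 → each gets rank 4.
H has value 68 → rank 4.

4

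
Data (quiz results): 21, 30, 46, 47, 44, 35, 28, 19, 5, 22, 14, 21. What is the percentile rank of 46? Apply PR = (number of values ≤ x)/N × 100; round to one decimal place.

91.7

N = 12.
Strictly below 46: 10. Equal to 46: 1.
PR = 11/12 × 100 = 91.7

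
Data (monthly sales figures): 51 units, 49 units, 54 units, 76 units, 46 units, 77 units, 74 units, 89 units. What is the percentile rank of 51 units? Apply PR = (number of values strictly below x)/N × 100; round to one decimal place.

25.0

N = 8.
Strictly below 51: 2. Equal to 51: 1.
PR = 2/8 × 100 = 25.0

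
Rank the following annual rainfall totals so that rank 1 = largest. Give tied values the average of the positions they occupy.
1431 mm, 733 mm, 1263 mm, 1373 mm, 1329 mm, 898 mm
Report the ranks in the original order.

Sorted (descending): 1431, 1373, 1329, 1263, 898, 733
No ties — each value takes its position as its rank.

1, 6, 4, 2, 3, 5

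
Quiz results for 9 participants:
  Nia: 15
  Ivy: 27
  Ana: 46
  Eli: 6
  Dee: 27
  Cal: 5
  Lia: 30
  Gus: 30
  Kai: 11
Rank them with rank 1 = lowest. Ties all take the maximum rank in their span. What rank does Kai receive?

Sorted (ascending): 5, 6, 11, 15, 27, 27, 30, 30, 46
The 2 values of 27 occupy positions 5–6 → each gets rank 6.
The 2 values of 30 occupy positions 7–8 → each gets rank 8.
Kai has value 11 → rank 3.

3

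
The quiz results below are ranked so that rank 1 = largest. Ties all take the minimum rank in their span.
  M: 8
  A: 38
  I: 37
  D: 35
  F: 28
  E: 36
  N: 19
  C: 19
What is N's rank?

6

Sorted (descending): 38, 37, 36, 35, 28, 19, 19, 8
The 2 values of 19 occupy positions 6–7 → each gets rank 6.
N has value 19 → rank 6.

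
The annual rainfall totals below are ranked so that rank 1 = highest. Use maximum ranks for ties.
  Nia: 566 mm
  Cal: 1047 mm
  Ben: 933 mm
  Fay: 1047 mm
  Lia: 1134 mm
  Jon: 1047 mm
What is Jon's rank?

4

Sorted (descending): 1134, 1047, 1047, 1047, 933, 566
The 3 values of 1047 occupy positions 2–4 → each gets rank 4.
Jon has value 1047 mm → rank 4.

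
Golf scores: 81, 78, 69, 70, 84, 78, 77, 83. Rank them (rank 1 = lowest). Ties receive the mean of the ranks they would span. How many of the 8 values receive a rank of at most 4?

Sorted (ascending): 69, 70, 77, 78, 78, 81, 83, 84
The 2 values of 78 occupy positions 4–5 → average rank (4+5)/2 = 4.5.
Ranks ≤ 4: {1, 2, 3} → 3 values.

3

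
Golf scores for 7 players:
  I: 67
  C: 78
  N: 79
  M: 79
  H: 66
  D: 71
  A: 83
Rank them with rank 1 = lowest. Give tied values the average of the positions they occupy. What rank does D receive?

Sorted (ascending): 66, 67, 71, 78, 79, 79, 83
The 2 values of 79 occupy positions 5–6 → average rank (5+6)/2 = 5.5.
D has value 71 → rank 3.

3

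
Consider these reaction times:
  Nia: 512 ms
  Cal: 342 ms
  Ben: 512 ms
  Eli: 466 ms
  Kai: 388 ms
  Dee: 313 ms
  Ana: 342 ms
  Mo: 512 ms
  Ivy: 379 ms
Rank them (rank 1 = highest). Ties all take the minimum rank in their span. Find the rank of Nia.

Sorted (descending): 512, 512, 512, 466, 388, 379, 342, 342, 313
The 3 values of 512 occupy positions 1–3 → each gets rank 1.
The 2 values of 342 occupy positions 7–8 → each gets rank 7.
Nia has value 512 ms → rank 1.

1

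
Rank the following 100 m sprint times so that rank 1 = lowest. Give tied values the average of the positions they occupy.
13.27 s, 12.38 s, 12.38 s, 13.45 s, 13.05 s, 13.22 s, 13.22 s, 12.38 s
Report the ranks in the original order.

7, 2, 2, 8, 4, 5.5, 5.5, 2

Sorted (ascending): 12.38, 12.38, 12.38, 13.05, 13.22, 13.22, 13.27, 13.45
The 3 values of 12.38 occupy positions 1–3 → average rank 2.
The 2 values of 13.22 occupy positions 5–6 → average rank (5+6)/2 = 5.5.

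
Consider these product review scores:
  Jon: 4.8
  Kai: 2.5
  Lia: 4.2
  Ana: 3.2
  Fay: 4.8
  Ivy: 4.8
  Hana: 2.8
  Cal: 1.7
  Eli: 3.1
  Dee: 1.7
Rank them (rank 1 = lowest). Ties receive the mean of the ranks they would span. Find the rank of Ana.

6

Sorted (ascending): 1.7, 1.7, 2.5, 2.8, 3.1, 3.2, 4.2, 4.8, 4.8, 4.8
The 2 values of 1.7 occupy positions 1–2 → average rank (1+2)/2 = 1.5.
The 3 values of 4.8 occupy positions 8–10 → average rank 9.
Ana has value 3.2 → rank 6.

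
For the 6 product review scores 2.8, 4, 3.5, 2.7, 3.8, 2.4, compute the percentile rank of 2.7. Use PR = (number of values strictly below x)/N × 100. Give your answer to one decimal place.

16.7

N = 6.
Strictly below 2.7: 1. Equal to 2.7: 1.
PR = 1/6 × 100 = 16.7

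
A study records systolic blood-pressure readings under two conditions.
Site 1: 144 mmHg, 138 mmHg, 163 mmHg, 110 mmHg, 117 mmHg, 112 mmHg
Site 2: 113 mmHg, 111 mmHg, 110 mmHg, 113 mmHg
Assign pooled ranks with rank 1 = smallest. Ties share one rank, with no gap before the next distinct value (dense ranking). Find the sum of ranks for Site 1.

Sorted (ascending): 110, 110, 111, 112, 113, 113, 117, 138, 144, 163
The 2 values of 110 share dense rank 1.
The 2 values of 113 share dense rank 4.
Remaining distinct values take the next consecutive integers.
Site 1 values → pooled ranks: 144→7, 138→6, 163→8, 110→1, 117→5, 112→3
Rank sum = 7 + 6 + 8 + 1 + 5 + 3 = 30

30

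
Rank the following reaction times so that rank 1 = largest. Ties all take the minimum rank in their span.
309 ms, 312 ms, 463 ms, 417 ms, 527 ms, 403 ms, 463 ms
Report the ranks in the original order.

Sorted (descending): 527, 463, 463, 417, 403, 312, 309
The 2 values of 463 occupy positions 2–3 → each gets rank 2.

7, 6, 2, 4, 1, 5, 2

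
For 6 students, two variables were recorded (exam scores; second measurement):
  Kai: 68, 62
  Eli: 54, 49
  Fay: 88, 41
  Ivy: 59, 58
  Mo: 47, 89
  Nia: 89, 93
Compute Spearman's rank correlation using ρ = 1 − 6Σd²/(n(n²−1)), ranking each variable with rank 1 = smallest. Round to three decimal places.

0.086

Ranks of variable 1: 4, 2, 5, 3, 1, 6
Ranks of variable 2: 4, 2, 1, 3, 5, 6
d = r₁ − r₂: 0, 0, 4, 0, -4, 0
d²: 0, 0, 16, 0, 16, 0; Σd² = 32
ρ = 1 − 6·32/(6·35) = 1 − 192/210 = 0.086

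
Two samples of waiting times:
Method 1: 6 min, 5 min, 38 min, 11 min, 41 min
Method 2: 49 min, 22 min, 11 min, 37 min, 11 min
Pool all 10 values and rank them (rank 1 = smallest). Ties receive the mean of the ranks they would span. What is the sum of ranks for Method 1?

Sorted (ascending): 5, 6, 11, 11, 11, 22, 37, 38, 41, 49
The 3 values of 11 occupy positions 3–5 → average rank 4.
Method 1 values → pooled ranks: 6→2, 5→1, 38→8, 11→4, 41→9
Rank sum = 2 + 1 + 8 + 4 + 9 = 24

24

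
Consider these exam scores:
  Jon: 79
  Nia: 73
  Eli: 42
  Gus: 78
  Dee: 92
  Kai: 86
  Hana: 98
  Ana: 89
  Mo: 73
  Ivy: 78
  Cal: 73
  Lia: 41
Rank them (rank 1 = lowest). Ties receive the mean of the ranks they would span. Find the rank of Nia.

4

Sorted (ascending): 41, 42, 73, 73, 73, 78, 78, 79, 86, 89, 92, 98
The 3 values of 73 occupy positions 3–5 → average rank 4.
The 2 values of 78 occupy positions 6–7 → average rank (6+7)/2 = 6.5.
Nia has value 73 → rank 4.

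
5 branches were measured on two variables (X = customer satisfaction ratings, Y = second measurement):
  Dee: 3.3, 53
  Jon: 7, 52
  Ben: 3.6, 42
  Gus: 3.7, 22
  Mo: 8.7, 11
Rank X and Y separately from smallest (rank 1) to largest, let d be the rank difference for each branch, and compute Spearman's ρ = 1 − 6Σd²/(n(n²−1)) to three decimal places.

-0.700

Ranks of variable 1: 1, 4, 2, 3, 5
Ranks of variable 2: 5, 4, 3, 2, 1
d = r₁ − r₂: -4, 0, -1, 1, 4
d²: 16, 0, 1, 1, 16; Σd² = 34
ρ = 1 − 6·34/(5·24) = 1 − 204/120 = -0.700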